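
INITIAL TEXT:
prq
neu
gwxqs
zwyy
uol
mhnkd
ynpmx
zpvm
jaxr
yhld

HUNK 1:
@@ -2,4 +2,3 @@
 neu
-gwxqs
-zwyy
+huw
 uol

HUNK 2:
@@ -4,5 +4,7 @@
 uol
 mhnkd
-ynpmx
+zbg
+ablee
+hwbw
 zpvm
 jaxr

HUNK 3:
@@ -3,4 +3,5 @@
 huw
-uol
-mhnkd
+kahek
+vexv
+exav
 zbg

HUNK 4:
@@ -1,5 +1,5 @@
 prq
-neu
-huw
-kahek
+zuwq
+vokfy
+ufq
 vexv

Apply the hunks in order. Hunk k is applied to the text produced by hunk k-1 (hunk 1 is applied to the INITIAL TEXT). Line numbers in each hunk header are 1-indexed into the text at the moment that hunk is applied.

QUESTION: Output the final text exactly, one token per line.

Answer: prq
zuwq
vokfy
ufq
vexv
exav
zbg
ablee
hwbw
zpvm
jaxr
yhld

Derivation:
Hunk 1: at line 2 remove [gwxqs,zwyy] add [huw] -> 9 lines: prq neu huw uol mhnkd ynpmx zpvm jaxr yhld
Hunk 2: at line 4 remove [ynpmx] add [zbg,ablee,hwbw] -> 11 lines: prq neu huw uol mhnkd zbg ablee hwbw zpvm jaxr yhld
Hunk 3: at line 3 remove [uol,mhnkd] add [kahek,vexv,exav] -> 12 lines: prq neu huw kahek vexv exav zbg ablee hwbw zpvm jaxr yhld
Hunk 4: at line 1 remove [neu,huw,kahek] add [zuwq,vokfy,ufq] -> 12 lines: prq zuwq vokfy ufq vexv exav zbg ablee hwbw zpvm jaxr yhld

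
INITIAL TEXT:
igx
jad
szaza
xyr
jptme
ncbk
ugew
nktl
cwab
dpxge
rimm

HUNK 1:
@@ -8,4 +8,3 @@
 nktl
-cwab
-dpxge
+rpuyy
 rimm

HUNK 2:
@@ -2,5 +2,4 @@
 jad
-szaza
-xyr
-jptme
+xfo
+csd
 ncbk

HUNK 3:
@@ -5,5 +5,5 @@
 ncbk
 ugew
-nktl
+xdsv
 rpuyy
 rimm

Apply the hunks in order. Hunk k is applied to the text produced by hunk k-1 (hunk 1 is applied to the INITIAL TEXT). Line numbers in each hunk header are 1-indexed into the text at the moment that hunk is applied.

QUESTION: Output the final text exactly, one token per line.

Hunk 1: at line 8 remove [cwab,dpxge] add [rpuyy] -> 10 lines: igx jad szaza xyr jptme ncbk ugew nktl rpuyy rimm
Hunk 2: at line 2 remove [szaza,xyr,jptme] add [xfo,csd] -> 9 lines: igx jad xfo csd ncbk ugew nktl rpuyy rimm
Hunk 3: at line 5 remove [nktl] add [xdsv] -> 9 lines: igx jad xfo csd ncbk ugew xdsv rpuyy rimm

Answer: igx
jad
xfo
csd
ncbk
ugew
xdsv
rpuyy
rimm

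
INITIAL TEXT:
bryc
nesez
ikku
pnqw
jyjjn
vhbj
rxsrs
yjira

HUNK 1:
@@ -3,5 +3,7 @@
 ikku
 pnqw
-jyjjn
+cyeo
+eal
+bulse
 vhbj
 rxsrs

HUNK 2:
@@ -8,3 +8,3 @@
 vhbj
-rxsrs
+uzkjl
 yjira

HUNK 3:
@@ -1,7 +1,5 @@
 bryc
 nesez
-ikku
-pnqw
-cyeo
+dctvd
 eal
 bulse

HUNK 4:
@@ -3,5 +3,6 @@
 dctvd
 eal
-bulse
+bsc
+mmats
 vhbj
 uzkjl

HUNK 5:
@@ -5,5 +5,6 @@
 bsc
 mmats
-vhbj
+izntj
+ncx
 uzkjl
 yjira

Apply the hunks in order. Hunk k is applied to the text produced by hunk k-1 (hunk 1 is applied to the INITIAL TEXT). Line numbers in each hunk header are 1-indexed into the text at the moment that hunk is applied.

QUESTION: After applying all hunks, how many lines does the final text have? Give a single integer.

Hunk 1: at line 3 remove [jyjjn] add [cyeo,eal,bulse] -> 10 lines: bryc nesez ikku pnqw cyeo eal bulse vhbj rxsrs yjira
Hunk 2: at line 8 remove [rxsrs] add [uzkjl] -> 10 lines: bryc nesez ikku pnqw cyeo eal bulse vhbj uzkjl yjira
Hunk 3: at line 1 remove [ikku,pnqw,cyeo] add [dctvd] -> 8 lines: bryc nesez dctvd eal bulse vhbj uzkjl yjira
Hunk 4: at line 3 remove [bulse] add [bsc,mmats] -> 9 lines: bryc nesez dctvd eal bsc mmats vhbj uzkjl yjira
Hunk 5: at line 5 remove [vhbj] add [izntj,ncx] -> 10 lines: bryc nesez dctvd eal bsc mmats izntj ncx uzkjl yjira
Final line count: 10

Answer: 10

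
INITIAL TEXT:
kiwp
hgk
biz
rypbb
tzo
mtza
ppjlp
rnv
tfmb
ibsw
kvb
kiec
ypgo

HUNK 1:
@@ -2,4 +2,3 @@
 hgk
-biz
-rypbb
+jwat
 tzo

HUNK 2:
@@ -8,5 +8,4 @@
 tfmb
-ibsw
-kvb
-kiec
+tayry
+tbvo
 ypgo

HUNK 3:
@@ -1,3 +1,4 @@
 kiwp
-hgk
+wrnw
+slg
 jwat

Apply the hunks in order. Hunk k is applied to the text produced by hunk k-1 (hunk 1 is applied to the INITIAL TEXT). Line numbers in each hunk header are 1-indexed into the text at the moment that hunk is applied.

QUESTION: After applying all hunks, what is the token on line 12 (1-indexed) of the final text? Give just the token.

Answer: ypgo

Derivation:
Hunk 1: at line 2 remove [biz,rypbb] add [jwat] -> 12 lines: kiwp hgk jwat tzo mtza ppjlp rnv tfmb ibsw kvb kiec ypgo
Hunk 2: at line 8 remove [ibsw,kvb,kiec] add [tayry,tbvo] -> 11 lines: kiwp hgk jwat tzo mtza ppjlp rnv tfmb tayry tbvo ypgo
Hunk 3: at line 1 remove [hgk] add [wrnw,slg] -> 12 lines: kiwp wrnw slg jwat tzo mtza ppjlp rnv tfmb tayry tbvo ypgo
Final line 12: ypgo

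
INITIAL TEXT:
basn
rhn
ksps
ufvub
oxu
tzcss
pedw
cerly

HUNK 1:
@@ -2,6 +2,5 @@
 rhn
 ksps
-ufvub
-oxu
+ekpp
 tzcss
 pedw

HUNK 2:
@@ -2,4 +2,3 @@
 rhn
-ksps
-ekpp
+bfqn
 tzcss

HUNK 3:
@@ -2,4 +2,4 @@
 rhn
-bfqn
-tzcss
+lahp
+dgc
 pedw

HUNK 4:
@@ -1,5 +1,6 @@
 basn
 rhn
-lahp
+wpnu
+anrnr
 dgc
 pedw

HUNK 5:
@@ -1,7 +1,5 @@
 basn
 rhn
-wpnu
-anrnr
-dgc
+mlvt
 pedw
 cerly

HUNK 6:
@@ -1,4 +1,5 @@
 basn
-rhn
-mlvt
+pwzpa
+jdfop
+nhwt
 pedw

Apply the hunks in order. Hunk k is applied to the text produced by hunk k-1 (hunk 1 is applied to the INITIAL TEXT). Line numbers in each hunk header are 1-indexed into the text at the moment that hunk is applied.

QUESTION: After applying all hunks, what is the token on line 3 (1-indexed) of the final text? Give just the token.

Hunk 1: at line 2 remove [ufvub,oxu] add [ekpp] -> 7 lines: basn rhn ksps ekpp tzcss pedw cerly
Hunk 2: at line 2 remove [ksps,ekpp] add [bfqn] -> 6 lines: basn rhn bfqn tzcss pedw cerly
Hunk 3: at line 2 remove [bfqn,tzcss] add [lahp,dgc] -> 6 lines: basn rhn lahp dgc pedw cerly
Hunk 4: at line 1 remove [lahp] add [wpnu,anrnr] -> 7 lines: basn rhn wpnu anrnr dgc pedw cerly
Hunk 5: at line 1 remove [wpnu,anrnr,dgc] add [mlvt] -> 5 lines: basn rhn mlvt pedw cerly
Hunk 6: at line 1 remove [rhn,mlvt] add [pwzpa,jdfop,nhwt] -> 6 lines: basn pwzpa jdfop nhwt pedw cerly
Final line 3: jdfop

Answer: jdfop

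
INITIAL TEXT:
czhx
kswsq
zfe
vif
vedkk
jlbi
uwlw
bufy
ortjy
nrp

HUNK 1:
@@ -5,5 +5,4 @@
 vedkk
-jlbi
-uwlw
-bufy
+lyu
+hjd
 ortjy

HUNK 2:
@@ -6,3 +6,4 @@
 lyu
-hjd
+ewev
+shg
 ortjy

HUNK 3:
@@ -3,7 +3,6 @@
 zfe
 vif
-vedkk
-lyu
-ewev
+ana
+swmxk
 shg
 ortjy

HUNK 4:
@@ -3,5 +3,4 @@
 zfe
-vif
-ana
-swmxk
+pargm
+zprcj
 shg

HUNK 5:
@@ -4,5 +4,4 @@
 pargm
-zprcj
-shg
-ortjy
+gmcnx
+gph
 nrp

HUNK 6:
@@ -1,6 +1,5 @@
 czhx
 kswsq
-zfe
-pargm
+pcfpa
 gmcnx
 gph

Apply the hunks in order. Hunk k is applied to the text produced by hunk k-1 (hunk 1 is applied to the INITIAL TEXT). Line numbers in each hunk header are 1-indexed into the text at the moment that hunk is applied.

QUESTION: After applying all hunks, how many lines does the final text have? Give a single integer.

Hunk 1: at line 5 remove [jlbi,uwlw,bufy] add [lyu,hjd] -> 9 lines: czhx kswsq zfe vif vedkk lyu hjd ortjy nrp
Hunk 2: at line 6 remove [hjd] add [ewev,shg] -> 10 lines: czhx kswsq zfe vif vedkk lyu ewev shg ortjy nrp
Hunk 3: at line 3 remove [vedkk,lyu,ewev] add [ana,swmxk] -> 9 lines: czhx kswsq zfe vif ana swmxk shg ortjy nrp
Hunk 4: at line 3 remove [vif,ana,swmxk] add [pargm,zprcj] -> 8 lines: czhx kswsq zfe pargm zprcj shg ortjy nrp
Hunk 5: at line 4 remove [zprcj,shg,ortjy] add [gmcnx,gph] -> 7 lines: czhx kswsq zfe pargm gmcnx gph nrp
Hunk 6: at line 1 remove [zfe,pargm] add [pcfpa] -> 6 lines: czhx kswsq pcfpa gmcnx gph nrp
Final line count: 6

Answer: 6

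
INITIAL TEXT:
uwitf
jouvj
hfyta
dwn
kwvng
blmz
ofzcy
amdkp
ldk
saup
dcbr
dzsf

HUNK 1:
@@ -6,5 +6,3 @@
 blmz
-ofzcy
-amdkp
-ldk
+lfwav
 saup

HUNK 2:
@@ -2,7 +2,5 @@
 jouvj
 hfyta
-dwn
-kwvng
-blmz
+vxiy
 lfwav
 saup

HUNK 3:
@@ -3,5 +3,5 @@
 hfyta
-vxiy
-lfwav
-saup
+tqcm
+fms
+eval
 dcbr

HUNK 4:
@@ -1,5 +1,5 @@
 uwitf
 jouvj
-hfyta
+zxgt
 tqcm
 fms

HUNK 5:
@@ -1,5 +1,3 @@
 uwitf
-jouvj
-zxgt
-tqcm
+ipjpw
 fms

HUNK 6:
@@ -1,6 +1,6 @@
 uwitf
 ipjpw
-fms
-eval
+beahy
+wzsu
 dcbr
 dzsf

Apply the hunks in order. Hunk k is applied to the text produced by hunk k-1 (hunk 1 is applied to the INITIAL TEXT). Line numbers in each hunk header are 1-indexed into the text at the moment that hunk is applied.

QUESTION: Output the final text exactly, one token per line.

Hunk 1: at line 6 remove [ofzcy,amdkp,ldk] add [lfwav] -> 10 lines: uwitf jouvj hfyta dwn kwvng blmz lfwav saup dcbr dzsf
Hunk 2: at line 2 remove [dwn,kwvng,blmz] add [vxiy] -> 8 lines: uwitf jouvj hfyta vxiy lfwav saup dcbr dzsf
Hunk 3: at line 3 remove [vxiy,lfwav,saup] add [tqcm,fms,eval] -> 8 lines: uwitf jouvj hfyta tqcm fms eval dcbr dzsf
Hunk 4: at line 1 remove [hfyta] add [zxgt] -> 8 lines: uwitf jouvj zxgt tqcm fms eval dcbr dzsf
Hunk 5: at line 1 remove [jouvj,zxgt,tqcm] add [ipjpw] -> 6 lines: uwitf ipjpw fms eval dcbr dzsf
Hunk 6: at line 1 remove [fms,eval] add [beahy,wzsu] -> 6 lines: uwitf ipjpw beahy wzsu dcbr dzsf

Answer: uwitf
ipjpw
beahy
wzsu
dcbr
dzsf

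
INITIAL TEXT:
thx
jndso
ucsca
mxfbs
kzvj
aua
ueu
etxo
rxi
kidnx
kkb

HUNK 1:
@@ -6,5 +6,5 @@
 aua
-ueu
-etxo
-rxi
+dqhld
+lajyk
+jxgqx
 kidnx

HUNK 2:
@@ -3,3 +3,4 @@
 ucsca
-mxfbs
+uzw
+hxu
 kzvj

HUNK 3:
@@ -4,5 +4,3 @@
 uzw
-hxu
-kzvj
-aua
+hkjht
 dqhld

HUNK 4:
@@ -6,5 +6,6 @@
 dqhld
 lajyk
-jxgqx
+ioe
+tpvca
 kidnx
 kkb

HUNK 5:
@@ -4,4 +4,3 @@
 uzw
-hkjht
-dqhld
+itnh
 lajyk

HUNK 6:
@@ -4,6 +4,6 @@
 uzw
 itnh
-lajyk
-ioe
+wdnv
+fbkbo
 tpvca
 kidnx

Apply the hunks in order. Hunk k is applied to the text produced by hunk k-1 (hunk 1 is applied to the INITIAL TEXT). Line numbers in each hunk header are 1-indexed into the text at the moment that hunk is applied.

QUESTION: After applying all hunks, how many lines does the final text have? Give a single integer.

Hunk 1: at line 6 remove [ueu,etxo,rxi] add [dqhld,lajyk,jxgqx] -> 11 lines: thx jndso ucsca mxfbs kzvj aua dqhld lajyk jxgqx kidnx kkb
Hunk 2: at line 3 remove [mxfbs] add [uzw,hxu] -> 12 lines: thx jndso ucsca uzw hxu kzvj aua dqhld lajyk jxgqx kidnx kkb
Hunk 3: at line 4 remove [hxu,kzvj,aua] add [hkjht] -> 10 lines: thx jndso ucsca uzw hkjht dqhld lajyk jxgqx kidnx kkb
Hunk 4: at line 6 remove [jxgqx] add [ioe,tpvca] -> 11 lines: thx jndso ucsca uzw hkjht dqhld lajyk ioe tpvca kidnx kkb
Hunk 5: at line 4 remove [hkjht,dqhld] add [itnh] -> 10 lines: thx jndso ucsca uzw itnh lajyk ioe tpvca kidnx kkb
Hunk 6: at line 4 remove [lajyk,ioe] add [wdnv,fbkbo] -> 10 lines: thx jndso ucsca uzw itnh wdnv fbkbo tpvca kidnx kkb
Final line count: 10

Answer: 10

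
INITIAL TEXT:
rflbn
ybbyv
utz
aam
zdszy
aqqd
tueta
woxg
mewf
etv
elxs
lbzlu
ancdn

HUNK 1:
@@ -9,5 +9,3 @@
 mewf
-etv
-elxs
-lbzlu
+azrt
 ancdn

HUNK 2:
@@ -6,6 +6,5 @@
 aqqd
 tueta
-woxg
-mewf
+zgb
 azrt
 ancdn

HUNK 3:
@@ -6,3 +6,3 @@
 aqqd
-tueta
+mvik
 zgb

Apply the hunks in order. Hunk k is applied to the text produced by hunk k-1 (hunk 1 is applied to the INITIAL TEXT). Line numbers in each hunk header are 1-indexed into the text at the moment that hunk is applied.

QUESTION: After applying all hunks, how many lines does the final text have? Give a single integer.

Answer: 10

Derivation:
Hunk 1: at line 9 remove [etv,elxs,lbzlu] add [azrt] -> 11 lines: rflbn ybbyv utz aam zdszy aqqd tueta woxg mewf azrt ancdn
Hunk 2: at line 6 remove [woxg,mewf] add [zgb] -> 10 lines: rflbn ybbyv utz aam zdszy aqqd tueta zgb azrt ancdn
Hunk 3: at line 6 remove [tueta] add [mvik] -> 10 lines: rflbn ybbyv utz aam zdszy aqqd mvik zgb azrt ancdn
Final line count: 10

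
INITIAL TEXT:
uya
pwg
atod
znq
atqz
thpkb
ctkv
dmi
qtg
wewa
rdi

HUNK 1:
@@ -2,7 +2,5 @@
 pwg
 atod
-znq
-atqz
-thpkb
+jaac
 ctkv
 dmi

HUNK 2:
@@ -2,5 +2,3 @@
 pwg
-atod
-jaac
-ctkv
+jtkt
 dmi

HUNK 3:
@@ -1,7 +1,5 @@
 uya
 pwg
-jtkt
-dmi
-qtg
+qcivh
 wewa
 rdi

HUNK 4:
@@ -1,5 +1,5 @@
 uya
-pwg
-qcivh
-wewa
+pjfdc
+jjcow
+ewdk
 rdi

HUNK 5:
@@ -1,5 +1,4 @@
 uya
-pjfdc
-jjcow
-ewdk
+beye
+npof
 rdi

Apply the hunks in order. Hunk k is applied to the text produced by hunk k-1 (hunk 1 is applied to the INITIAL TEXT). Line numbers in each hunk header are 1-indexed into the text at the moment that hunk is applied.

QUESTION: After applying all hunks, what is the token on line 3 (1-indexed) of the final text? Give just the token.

Hunk 1: at line 2 remove [znq,atqz,thpkb] add [jaac] -> 9 lines: uya pwg atod jaac ctkv dmi qtg wewa rdi
Hunk 2: at line 2 remove [atod,jaac,ctkv] add [jtkt] -> 7 lines: uya pwg jtkt dmi qtg wewa rdi
Hunk 3: at line 1 remove [jtkt,dmi,qtg] add [qcivh] -> 5 lines: uya pwg qcivh wewa rdi
Hunk 4: at line 1 remove [pwg,qcivh,wewa] add [pjfdc,jjcow,ewdk] -> 5 lines: uya pjfdc jjcow ewdk rdi
Hunk 5: at line 1 remove [pjfdc,jjcow,ewdk] add [beye,npof] -> 4 lines: uya beye npof rdi
Final line 3: npof

Answer: npof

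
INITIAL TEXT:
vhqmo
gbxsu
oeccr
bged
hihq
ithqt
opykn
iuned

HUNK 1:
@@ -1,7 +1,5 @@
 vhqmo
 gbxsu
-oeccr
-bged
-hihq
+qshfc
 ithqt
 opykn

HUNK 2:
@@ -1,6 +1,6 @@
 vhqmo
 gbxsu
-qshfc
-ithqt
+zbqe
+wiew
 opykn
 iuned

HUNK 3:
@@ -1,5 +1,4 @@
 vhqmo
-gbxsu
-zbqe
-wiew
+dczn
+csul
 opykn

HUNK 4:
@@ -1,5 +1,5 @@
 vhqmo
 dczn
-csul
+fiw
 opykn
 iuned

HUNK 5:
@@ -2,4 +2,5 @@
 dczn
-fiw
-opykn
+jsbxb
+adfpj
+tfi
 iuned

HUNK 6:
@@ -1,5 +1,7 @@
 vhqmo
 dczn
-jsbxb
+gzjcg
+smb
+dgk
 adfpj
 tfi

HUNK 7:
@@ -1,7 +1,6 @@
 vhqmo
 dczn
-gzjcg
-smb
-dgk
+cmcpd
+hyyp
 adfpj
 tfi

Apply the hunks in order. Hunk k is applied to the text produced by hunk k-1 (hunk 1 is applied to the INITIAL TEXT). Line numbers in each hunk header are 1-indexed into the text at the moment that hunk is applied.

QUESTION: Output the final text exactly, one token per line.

Answer: vhqmo
dczn
cmcpd
hyyp
adfpj
tfi
iuned

Derivation:
Hunk 1: at line 1 remove [oeccr,bged,hihq] add [qshfc] -> 6 lines: vhqmo gbxsu qshfc ithqt opykn iuned
Hunk 2: at line 1 remove [qshfc,ithqt] add [zbqe,wiew] -> 6 lines: vhqmo gbxsu zbqe wiew opykn iuned
Hunk 3: at line 1 remove [gbxsu,zbqe,wiew] add [dczn,csul] -> 5 lines: vhqmo dczn csul opykn iuned
Hunk 4: at line 1 remove [csul] add [fiw] -> 5 lines: vhqmo dczn fiw opykn iuned
Hunk 5: at line 2 remove [fiw,opykn] add [jsbxb,adfpj,tfi] -> 6 lines: vhqmo dczn jsbxb adfpj tfi iuned
Hunk 6: at line 1 remove [jsbxb] add [gzjcg,smb,dgk] -> 8 lines: vhqmo dczn gzjcg smb dgk adfpj tfi iuned
Hunk 7: at line 1 remove [gzjcg,smb,dgk] add [cmcpd,hyyp] -> 7 lines: vhqmo dczn cmcpd hyyp adfpj tfi iuned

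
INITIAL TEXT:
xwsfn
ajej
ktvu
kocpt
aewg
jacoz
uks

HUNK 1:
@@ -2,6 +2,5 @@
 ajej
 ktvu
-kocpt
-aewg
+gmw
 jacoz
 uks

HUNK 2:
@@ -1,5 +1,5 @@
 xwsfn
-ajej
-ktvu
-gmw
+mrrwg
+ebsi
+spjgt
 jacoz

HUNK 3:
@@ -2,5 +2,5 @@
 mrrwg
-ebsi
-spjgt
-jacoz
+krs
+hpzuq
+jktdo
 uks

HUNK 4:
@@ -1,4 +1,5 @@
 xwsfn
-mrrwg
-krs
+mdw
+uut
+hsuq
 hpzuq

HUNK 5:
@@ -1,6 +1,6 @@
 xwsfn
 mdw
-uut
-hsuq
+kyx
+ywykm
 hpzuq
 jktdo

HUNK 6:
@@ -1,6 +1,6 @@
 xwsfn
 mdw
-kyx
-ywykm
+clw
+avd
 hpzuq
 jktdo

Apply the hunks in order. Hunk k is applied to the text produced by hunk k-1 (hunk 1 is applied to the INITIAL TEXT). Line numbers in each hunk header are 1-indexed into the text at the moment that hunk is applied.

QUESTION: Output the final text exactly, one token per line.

Hunk 1: at line 2 remove [kocpt,aewg] add [gmw] -> 6 lines: xwsfn ajej ktvu gmw jacoz uks
Hunk 2: at line 1 remove [ajej,ktvu,gmw] add [mrrwg,ebsi,spjgt] -> 6 lines: xwsfn mrrwg ebsi spjgt jacoz uks
Hunk 3: at line 2 remove [ebsi,spjgt,jacoz] add [krs,hpzuq,jktdo] -> 6 lines: xwsfn mrrwg krs hpzuq jktdo uks
Hunk 4: at line 1 remove [mrrwg,krs] add [mdw,uut,hsuq] -> 7 lines: xwsfn mdw uut hsuq hpzuq jktdo uks
Hunk 5: at line 1 remove [uut,hsuq] add [kyx,ywykm] -> 7 lines: xwsfn mdw kyx ywykm hpzuq jktdo uks
Hunk 6: at line 1 remove [kyx,ywykm] add [clw,avd] -> 7 lines: xwsfn mdw clw avd hpzuq jktdo uks

Answer: xwsfn
mdw
clw
avd
hpzuq
jktdo
uks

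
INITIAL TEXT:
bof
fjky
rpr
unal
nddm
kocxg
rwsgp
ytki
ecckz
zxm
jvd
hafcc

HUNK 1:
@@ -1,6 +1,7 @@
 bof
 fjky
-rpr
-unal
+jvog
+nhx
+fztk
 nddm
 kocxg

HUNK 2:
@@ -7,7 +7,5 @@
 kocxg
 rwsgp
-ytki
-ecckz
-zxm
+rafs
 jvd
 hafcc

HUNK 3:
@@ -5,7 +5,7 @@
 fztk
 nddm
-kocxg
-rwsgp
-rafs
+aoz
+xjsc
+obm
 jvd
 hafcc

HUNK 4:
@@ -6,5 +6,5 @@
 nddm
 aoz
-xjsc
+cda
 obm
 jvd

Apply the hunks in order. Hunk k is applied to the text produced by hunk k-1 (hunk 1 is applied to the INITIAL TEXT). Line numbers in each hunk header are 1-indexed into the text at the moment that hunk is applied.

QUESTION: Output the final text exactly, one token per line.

Hunk 1: at line 1 remove [rpr,unal] add [jvog,nhx,fztk] -> 13 lines: bof fjky jvog nhx fztk nddm kocxg rwsgp ytki ecckz zxm jvd hafcc
Hunk 2: at line 7 remove [ytki,ecckz,zxm] add [rafs] -> 11 lines: bof fjky jvog nhx fztk nddm kocxg rwsgp rafs jvd hafcc
Hunk 3: at line 5 remove [kocxg,rwsgp,rafs] add [aoz,xjsc,obm] -> 11 lines: bof fjky jvog nhx fztk nddm aoz xjsc obm jvd hafcc
Hunk 4: at line 6 remove [xjsc] add [cda] -> 11 lines: bof fjky jvog nhx fztk nddm aoz cda obm jvd hafcc

Answer: bof
fjky
jvog
nhx
fztk
nddm
aoz
cda
obm
jvd
hafcc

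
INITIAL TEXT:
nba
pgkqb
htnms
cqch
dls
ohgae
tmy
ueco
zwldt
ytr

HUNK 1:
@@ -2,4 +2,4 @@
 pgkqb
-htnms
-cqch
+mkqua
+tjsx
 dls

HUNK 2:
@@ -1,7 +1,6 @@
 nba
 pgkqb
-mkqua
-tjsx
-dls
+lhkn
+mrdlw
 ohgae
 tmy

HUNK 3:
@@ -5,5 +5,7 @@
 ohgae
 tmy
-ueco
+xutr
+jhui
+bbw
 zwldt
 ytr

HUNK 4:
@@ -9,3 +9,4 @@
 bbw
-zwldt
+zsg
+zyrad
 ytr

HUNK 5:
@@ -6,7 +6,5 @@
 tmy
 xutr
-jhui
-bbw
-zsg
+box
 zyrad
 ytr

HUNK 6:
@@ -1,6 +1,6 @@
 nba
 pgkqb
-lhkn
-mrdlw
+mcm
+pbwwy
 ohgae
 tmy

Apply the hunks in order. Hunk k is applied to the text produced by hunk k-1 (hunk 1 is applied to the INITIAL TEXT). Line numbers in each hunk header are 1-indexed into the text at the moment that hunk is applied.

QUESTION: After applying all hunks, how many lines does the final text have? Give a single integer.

Hunk 1: at line 2 remove [htnms,cqch] add [mkqua,tjsx] -> 10 lines: nba pgkqb mkqua tjsx dls ohgae tmy ueco zwldt ytr
Hunk 2: at line 1 remove [mkqua,tjsx,dls] add [lhkn,mrdlw] -> 9 lines: nba pgkqb lhkn mrdlw ohgae tmy ueco zwldt ytr
Hunk 3: at line 5 remove [ueco] add [xutr,jhui,bbw] -> 11 lines: nba pgkqb lhkn mrdlw ohgae tmy xutr jhui bbw zwldt ytr
Hunk 4: at line 9 remove [zwldt] add [zsg,zyrad] -> 12 lines: nba pgkqb lhkn mrdlw ohgae tmy xutr jhui bbw zsg zyrad ytr
Hunk 5: at line 6 remove [jhui,bbw,zsg] add [box] -> 10 lines: nba pgkqb lhkn mrdlw ohgae tmy xutr box zyrad ytr
Hunk 6: at line 1 remove [lhkn,mrdlw] add [mcm,pbwwy] -> 10 lines: nba pgkqb mcm pbwwy ohgae tmy xutr box zyrad ytr
Final line count: 10

Answer: 10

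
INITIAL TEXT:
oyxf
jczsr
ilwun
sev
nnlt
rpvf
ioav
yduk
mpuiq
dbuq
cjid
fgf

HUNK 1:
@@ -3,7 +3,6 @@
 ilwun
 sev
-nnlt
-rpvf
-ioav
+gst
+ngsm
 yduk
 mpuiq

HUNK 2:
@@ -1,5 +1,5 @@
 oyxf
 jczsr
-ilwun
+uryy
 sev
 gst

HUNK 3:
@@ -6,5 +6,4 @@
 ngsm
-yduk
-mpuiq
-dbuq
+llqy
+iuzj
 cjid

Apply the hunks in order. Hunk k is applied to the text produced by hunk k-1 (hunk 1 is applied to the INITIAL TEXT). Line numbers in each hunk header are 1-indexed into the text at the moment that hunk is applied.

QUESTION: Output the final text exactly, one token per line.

Answer: oyxf
jczsr
uryy
sev
gst
ngsm
llqy
iuzj
cjid
fgf

Derivation:
Hunk 1: at line 3 remove [nnlt,rpvf,ioav] add [gst,ngsm] -> 11 lines: oyxf jczsr ilwun sev gst ngsm yduk mpuiq dbuq cjid fgf
Hunk 2: at line 1 remove [ilwun] add [uryy] -> 11 lines: oyxf jczsr uryy sev gst ngsm yduk mpuiq dbuq cjid fgf
Hunk 3: at line 6 remove [yduk,mpuiq,dbuq] add [llqy,iuzj] -> 10 lines: oyxf jczsr uryy sev gst ngsm llqy iuzj cjid fgf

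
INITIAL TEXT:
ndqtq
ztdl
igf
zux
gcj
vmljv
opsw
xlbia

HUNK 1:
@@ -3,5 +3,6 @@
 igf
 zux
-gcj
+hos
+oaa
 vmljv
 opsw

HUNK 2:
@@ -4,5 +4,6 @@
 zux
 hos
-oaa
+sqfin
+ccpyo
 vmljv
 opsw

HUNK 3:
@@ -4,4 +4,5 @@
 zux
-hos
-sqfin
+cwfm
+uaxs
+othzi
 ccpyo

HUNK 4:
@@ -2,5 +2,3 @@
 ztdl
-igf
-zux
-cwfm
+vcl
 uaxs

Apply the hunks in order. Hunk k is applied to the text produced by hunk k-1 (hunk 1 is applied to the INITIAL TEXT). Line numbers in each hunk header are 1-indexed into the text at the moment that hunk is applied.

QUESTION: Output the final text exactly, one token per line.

Hunk 1: at line 3 remove [gcj] add [hos,oaa] -> 9 lines: ndqtq ztdl igf zux hos oaa vmljv opsw xlbia
Hunk 2: at line 4 remove [oaa] add [sqfin,ccpyo] -> 10 lines: ndqtq ztdl igf zux hos sqfin ccpyo vmljv opsw xlbia
Hunk 3: at line 4 remove [hos,sqfin] add [cwfm,uaxs,othzi] -> 11 lines: ndqtq ztdl igf zux cwfm uaxs othzi ccpyo vmljv opsw xlbia
Hunk 4: at line 2 remove [igf,zux,cwfm] add [vcl] -> 9 lines: ndqtq ztdl vcl uaxs othzi ccpyo vmljv opsw xlbia

Answer: ndqtq
ztdl
vcl
uaxs
othzi
ccpyo
vmljv
opsw
xlbia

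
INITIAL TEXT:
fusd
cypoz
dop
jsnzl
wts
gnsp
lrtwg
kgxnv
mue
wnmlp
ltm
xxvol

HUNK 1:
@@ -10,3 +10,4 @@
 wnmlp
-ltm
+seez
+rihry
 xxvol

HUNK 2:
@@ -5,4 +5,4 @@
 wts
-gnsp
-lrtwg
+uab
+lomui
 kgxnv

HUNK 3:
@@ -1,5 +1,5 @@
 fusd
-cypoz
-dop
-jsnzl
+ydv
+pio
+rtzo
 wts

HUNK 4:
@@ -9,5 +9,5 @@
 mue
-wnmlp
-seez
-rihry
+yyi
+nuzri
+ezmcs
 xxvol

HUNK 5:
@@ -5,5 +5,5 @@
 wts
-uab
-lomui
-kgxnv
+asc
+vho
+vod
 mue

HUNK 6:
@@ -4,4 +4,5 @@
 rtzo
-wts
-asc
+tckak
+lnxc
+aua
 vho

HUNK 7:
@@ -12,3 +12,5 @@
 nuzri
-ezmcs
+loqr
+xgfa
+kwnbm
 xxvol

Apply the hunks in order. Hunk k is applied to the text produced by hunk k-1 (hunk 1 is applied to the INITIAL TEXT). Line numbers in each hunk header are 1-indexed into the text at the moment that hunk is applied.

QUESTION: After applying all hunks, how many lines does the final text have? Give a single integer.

Hunk 1: at line 10 remove [ltm] add [seez,rihry] -> 13 lines: fusd cypoz dop jsnzl wts gnsp lrtwg kgxnv mue wnmlp seez rihry xxvol
Hunk 2: at line 5 remove [gnsp,lrtwg] add [uab,lomui] -> 13 lines: fusd cypoz dop jsnzl wts uab lomui kgxnv mue wnmlp seez rihry xxvol
Hunk 3: at line 1 remove [cypoz,dop,jsnzl] add [ydv,pio,rtzo] -> 13 lines: fusd ydv pio rtzo wts uab lomui kgxnv mue wnmlp seez rihry xxvol
Hunk 4: at line 9 remove [wnmlp,seez,rihry] add [yyi,nuzri,ezmcs] -> 13 lines: fusd ydv pio rtzo wts uab lomui kgxnv mue yyi nuzri ezmcs xxvol
Hunk 5: at line 5 remove [uab,lomui,kgxnv] add [asc,vho,vod] -> 13 lines: fusd ydv pio rtzo wts asc vho vod mue yyi nuzri ezmcs xxvol
Hunk 6: at line 4 remove [wts,asc] add [tckak,lnxc,aua] -> 14 lines: fusd ydv pio rtzo tckak lnxc aua vho vod mue yyi nuzri ezmcs xxvol
Hunk 7: at line 12 remove [ezmcs] add [loqr,xgfa,kwnbm] -> 16 lines: fusd ydv pio rtzo tckak lnxc aua vho vod mue yyi nuzri loqr xgfa kwnbm xxvol
Final line count: 16

Answer: 16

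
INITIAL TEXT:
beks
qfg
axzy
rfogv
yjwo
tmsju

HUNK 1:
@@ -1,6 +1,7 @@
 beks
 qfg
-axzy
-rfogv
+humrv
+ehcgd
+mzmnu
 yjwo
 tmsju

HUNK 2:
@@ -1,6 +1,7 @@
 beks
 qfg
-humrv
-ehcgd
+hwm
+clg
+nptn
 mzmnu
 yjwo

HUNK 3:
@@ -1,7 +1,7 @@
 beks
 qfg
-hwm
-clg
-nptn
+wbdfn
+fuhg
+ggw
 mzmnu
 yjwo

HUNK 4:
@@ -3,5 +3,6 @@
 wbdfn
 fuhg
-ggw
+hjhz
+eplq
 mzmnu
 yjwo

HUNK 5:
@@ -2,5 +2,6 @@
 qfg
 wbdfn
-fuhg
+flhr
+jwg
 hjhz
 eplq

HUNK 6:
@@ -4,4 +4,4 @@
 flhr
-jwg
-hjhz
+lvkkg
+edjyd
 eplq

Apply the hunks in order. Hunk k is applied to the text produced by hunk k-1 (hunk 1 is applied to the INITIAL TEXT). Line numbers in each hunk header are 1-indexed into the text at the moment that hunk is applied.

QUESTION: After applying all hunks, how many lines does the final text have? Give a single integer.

Hunk 1: at line 1 remove [axzy,rfogv] add [humrv,ehcgd,mzmnu] -> 7 lines: beks qfg humrv ehcgd mzmnu yjwo tmsju
Hunk 2: at line 1 remove [humrv,ehcgd] add [hwm,clg,nptn] -> 8 lines: beks qfg hwm clg nptn mzmnu yjwo tmsju
Hunk 3: at line 1 remove [hwm,clg,nptn] add [wbdfn,fuhg,ggw] -> 8 lines: beks qfg wbdfn fuhg ggw mzmnu yjwo tmsju
Hunk 4: at line 3 remove [ggw] add [hjhz,eplq] -> 9 lines: beks qfg wbdfn fuhg hjhz eplq mzmnu yjwo tmsju
Hunk 5: at line 2 remove [fuhg] add [flhr,jwg] -> 10 lines: beks qfg wbdfn flhr jwg hjhz eplq mzmnu yjwo tmsju
Hunk 6: at line 4 remove [jwg,hjhz] add [lvkkg,edjyd] -> 10 lines: beks qfg wbdfn flhr lvkkg edjyd eplq mzmnu yjwo tmsju
Final line count: 10

Answer: 10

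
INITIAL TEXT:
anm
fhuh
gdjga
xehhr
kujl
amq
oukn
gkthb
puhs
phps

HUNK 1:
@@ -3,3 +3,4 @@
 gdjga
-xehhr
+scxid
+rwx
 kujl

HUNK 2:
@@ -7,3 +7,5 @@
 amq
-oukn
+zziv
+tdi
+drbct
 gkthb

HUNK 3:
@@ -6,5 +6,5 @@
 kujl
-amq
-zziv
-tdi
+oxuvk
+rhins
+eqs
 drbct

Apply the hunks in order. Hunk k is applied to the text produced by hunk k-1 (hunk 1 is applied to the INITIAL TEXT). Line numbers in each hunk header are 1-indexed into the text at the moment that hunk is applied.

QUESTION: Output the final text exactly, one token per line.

Answer: anm
fhuh
gdjga
scxid
rwx
kujl
oxuvk
rhins
eqs
drbct
gkthb
puhs
phps

Derivation:
Hunk 1: at line 3 remove [xehhr] add [scxid,rwx] -> 11 lines: anm fhuh gdjga scxid rwx kujl amq oukn gkthb puhs phps
Hunk 2: at line 7 remove [oukn] add [zziv,tdi,drbct] -> 13 lines: anm fhuh gdjga scxid rwx kujl amq zziv tdi drbct gkthb puhs phps
Hunk 3: at line 6 remove [amq,zziv,tdi] add [oxuvk,rhins,eqs] -> 13 lines: anm fhuh gdjga scxid rwx kujl oxuvk rhins eqs drbct gkthb puhs phps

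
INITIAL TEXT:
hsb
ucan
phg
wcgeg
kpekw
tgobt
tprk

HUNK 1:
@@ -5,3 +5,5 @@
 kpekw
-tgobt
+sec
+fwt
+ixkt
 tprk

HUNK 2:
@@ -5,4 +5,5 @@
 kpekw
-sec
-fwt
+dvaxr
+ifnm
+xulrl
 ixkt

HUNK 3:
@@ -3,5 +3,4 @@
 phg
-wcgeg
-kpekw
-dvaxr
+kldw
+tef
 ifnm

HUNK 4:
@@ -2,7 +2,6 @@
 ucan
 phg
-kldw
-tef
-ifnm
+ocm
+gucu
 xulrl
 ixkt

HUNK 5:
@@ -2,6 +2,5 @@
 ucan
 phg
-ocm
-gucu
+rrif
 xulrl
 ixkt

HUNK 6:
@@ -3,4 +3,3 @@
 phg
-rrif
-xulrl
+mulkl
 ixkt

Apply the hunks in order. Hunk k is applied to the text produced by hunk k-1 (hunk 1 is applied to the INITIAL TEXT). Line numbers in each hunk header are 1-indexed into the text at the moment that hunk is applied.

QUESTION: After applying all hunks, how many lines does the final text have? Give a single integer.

Hunk 1: at line 5 remove [tgobt] add [sec,fwt,ixkt] -> 9 lines: hsb ucan phg wcgeg kpekw sec fwt ixkt tprk
Hunk 2: at line 5 remove [sec,fwt] add [dvaxr,ifnm,xulrl] -> 10 lines: hsb ucan phg wcgeg kpekw dvaxr ifnm xulrl ixkt tprk
Hunk 3: at line 3 remove [wcgeg,kpekw,dvaxr] add [kldw,tef] -> 9 lines: hsb ucan phg kldw tef ifnm xulrl ixkt tprk
Hunk 4: at line 2 remove [kldw,tef,ifnm] add [ocm,gucu] -> 8 lines: hsb ucan phg ocm gucu xulrl ixkt tprk
Hunk 5: at line 2 remove [ocm,gucu] add [rrif] -> 7 lines: hsb ucan phg rrif xulrl ixkt tprk
Hunk 6: at line 3 remove [rrif,xulrl] add [mulkl] -> 6 lines: hsb ucan phg mulkl ixkt tprk
Final line count: 6

Answer: 6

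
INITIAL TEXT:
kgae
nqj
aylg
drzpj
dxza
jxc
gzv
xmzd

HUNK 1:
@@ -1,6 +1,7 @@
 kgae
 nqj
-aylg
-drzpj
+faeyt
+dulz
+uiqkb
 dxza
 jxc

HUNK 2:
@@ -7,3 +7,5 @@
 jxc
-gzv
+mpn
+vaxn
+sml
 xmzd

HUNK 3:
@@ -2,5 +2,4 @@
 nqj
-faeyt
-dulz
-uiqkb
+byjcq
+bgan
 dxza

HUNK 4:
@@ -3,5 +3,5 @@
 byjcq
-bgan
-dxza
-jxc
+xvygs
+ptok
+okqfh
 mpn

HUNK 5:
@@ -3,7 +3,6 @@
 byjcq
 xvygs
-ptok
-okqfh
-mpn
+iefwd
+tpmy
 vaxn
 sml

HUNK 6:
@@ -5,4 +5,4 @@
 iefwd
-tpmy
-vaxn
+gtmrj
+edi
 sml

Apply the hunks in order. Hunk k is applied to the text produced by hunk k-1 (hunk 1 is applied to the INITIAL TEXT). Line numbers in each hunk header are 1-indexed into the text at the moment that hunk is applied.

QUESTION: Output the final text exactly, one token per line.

Answer: kgae
nqj
byjcq
xvygs
iefwd
gtmrj
edi
sml
xmzd

Derivation:
Hunk 1: at line 1 remove [aylg,drzpj] add [faeyt,dulz,uiqkb] -> 9 lines: kgae nqj faeyt dulz uiqkb dxza jxc gzv xmzd
Hunk 2: at line 7 remove [gzv] add [mpn,vaxn,sml] -> 11 lines: kgae nqj faeyt dulz uiqkb dxza jxc mpn vaxn sml xmzd
Hunk 3: at line 2 remove [faeyt,dulz,uiqkb] add [byjcq,bgan] -> 10 lines: kgae nqj byjcq bgan dxza jxc mpn vaxn sml xmzd
Hunk 4: at line 3 remove [bgan,dxza,jxc] add [xvygs,ptok,okqfh] -> 10 lines: kgae nqj byjcq xvygs ptok okqfh mpn vaxn sml xmzd
Hunk 5: at line 3 remove [ptok,okqfh,mpn] add [iefwd,tpmy] -> 9 lines: kgae nqj byjcq xvygs iefwd tpmy vaxn sml xmzd
Hunk 6: at line 5 remove [tpmy,vaxn] add [gtmrj,edi] -> 9 lines: kgae nqj byjcq xvygs iefwd gtmrj edi sml xmzd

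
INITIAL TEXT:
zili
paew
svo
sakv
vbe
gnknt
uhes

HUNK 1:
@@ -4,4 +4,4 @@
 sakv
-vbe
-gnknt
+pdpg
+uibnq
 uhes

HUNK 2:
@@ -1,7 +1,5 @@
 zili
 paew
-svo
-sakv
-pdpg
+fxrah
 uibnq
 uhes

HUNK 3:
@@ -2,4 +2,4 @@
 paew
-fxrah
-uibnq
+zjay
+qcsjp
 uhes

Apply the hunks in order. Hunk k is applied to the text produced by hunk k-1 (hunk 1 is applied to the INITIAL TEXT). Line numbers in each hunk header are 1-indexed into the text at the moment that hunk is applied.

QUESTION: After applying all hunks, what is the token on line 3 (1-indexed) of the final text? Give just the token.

Answer: zjay

Derivation:
Hunk 1: at line 4 remove [vbe,gnknt] add [pdpg,uibnq] -> 7 lines: zili paew svo sakv pdpg uibnq uhes
Hunk 2: at line 1 remove [svo,sakv,pdpg] add [fxrah] -> 5 lines: zili paew fxrah uibnq uhes
Hunk 3: at line 2 remove [fxrah,uibnq] add [zjay,qcsjp] -> 5 lines: zili paew zjay qcsjp uhes
Final line 3: zjay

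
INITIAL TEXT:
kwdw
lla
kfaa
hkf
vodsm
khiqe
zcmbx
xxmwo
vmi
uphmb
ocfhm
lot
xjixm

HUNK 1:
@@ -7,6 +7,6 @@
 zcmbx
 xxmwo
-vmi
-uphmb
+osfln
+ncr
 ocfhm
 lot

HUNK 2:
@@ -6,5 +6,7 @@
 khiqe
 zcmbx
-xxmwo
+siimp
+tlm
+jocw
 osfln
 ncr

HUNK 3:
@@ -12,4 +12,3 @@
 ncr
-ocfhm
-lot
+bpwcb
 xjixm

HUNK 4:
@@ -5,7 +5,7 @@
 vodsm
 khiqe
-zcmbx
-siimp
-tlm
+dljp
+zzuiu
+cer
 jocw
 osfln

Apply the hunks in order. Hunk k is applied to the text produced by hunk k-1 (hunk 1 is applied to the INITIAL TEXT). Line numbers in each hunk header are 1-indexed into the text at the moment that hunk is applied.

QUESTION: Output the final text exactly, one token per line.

Answer: kwdw
lla
kfaa
hkf
vodsm
khiqe
dljp
zzuiu
cer
jocw
osfln
ncr
bpwcb
xjixm

Derivation:
Hunk 1: at line 7 remove [vmi,uphmb] add [osfln,ncr] -> 13 lines: kwdw lla kfaa hkf vodsm khiqe zcmbx xxmwo osfln ncr ocfhm lot xjixm
Hunk 2: at line 6 remove [xxmwo] add [siimp,tlm,jocw] -> 15 lines: kwdw lla kfaa hkf vodsm khiqe zcmbx siimp tlm jocw osfln ncr ocfhm lot xjixm
Hunk 3: at line 12 remove [ocfhm,lot] add [bpwcb] -> 14 lines: kwdw lla kfaa hkf vodsm khiqe zcmbx siimp tlm jocw osfln ncr bpwcb xjixm
Hunk 4: at line 5 remove [zcmbx,siimp,tlm] add [dljp,zzuiu,cer] -> 14 lines: kwdw lla kfaa hkf vodsm khiqe dljp zzuiu cer jocw osfln ncr bpwcb xjixm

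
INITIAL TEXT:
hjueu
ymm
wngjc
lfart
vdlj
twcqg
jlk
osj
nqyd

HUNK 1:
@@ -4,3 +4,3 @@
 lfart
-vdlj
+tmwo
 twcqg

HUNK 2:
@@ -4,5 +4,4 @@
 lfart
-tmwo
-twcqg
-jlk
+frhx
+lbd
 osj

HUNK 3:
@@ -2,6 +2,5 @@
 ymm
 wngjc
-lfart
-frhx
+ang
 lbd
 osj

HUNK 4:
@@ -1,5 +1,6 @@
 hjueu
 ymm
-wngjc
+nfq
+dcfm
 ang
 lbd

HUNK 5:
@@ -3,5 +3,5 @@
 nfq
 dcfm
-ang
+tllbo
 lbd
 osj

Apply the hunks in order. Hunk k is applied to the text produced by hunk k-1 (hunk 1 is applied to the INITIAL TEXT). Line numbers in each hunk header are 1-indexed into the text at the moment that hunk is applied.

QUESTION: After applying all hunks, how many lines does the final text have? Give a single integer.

Answer: 8

Derivation:
Hunk 1: at line 4 remove [vdlj] add [tmwo] -> 9 lines: hjueu ymm wngjc lfart tmwo twcqg jlk osj nqyd
Hunk 2: at line 4 remove [tmwo,twcqg,jlk] add [frhx,lbd] -> 8 lines: hjueu ymm wngjc lfart frhx lbd osj nqyd
Hunk 3: at line 2 remove [lfart,frhx] add [ang] -> 7 lines: hjueu ymm wngjc ang lbd osj nqyd
Hunk 4: at line 1 remove [wngjc] add [nfq,dcfm] -> 8 lines: hjueu ymm nfq dcfm ang lbd osj nqyd
Hunk 5: at line 3 remove [ang] add [tllbo] -> 8 lines: hjueu ymm nfq dcfm tllbo lbd osj nqyd
Final line count: 8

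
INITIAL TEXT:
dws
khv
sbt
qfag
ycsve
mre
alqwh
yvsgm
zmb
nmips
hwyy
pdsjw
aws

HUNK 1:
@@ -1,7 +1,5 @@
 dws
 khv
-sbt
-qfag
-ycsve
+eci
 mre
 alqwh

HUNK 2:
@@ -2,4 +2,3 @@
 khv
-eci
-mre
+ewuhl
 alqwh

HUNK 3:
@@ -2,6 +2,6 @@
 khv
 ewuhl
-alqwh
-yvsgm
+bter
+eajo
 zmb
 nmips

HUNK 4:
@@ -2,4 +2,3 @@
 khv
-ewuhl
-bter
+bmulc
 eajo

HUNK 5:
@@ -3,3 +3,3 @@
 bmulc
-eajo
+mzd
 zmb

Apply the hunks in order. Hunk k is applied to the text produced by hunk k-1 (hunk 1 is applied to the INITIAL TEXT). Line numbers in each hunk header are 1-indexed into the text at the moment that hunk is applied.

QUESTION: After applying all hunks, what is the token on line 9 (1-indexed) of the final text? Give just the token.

Answer: aws

Derivation:
Hunk 1: at line 1 remove [sbt,qfag,ycsve] add [eci] -> 11 lines: dws khv eci mre alqwh yvsgm zmb nmips hwyy pdsjw aws
Hunk 2: at line 2 remove [eci,mre] add [ewuhl] -> 10 lines: dws khv ewuhl alqwh yvsgm zmb nmips hwyy pdsjw aws
Hunk 3: at line 2 remove [alqwh,yvsgm] add [bter,eajo] -> 10 lines: dws khv ewuhl bter eajo zmb nmips hwyy pdsjw aws
Hunk 4: at line 2 remove [ewuhl,bter] add [bmulc] -> 9 lines: dws khv bmulc eajo zmb nmips hwyy pdsjw aws
Hunk 5: at line 3 remove [eajo] add [mzd] -> 9 lines: dws khv bmulc mzd zmb nmips hwyy pdsjw aws
Final line 9: aws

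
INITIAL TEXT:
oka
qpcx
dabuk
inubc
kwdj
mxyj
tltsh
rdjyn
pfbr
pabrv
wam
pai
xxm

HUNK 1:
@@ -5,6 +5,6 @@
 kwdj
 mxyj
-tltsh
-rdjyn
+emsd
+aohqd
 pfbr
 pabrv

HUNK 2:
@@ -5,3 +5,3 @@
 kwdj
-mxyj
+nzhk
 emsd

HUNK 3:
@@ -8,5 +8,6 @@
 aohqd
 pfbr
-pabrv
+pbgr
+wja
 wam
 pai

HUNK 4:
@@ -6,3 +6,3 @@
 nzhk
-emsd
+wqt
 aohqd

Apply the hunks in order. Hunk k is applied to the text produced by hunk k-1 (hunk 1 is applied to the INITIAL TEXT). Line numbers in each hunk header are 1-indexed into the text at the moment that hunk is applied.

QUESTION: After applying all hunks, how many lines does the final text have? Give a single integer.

Answer: 14

Derivation:
Hunk 1: at line 5 remove [tltsh,rdjyn] add [emsd,aohqd] -> 13 lines: oka qpcx dabuk inubc kwdj mxyj emsd aohqd pfbr pabrv wam pai xxm
Hunk 2: at line 5 remove [mxyj] add [nzhk] -> 13 lines: oka qpcx dabuk inubc kwdj nzhk emsd aohqd pfbr pabrv wam pai xxm
Hunk 3: at line 8 remove [pabrv] add [pbgr,wja] -> 14 lines: oka qpcx dabuk inubc kwdj nzhk emsd aohqd pfbr pbgr wja wam pai xxm
Hunk 4: at line 6 remove [emsd] add [wqt] -> 14 lines: oka qpcx dabuk inubc kwdj nzhk wqt aohqd pfbr pbgr wja wam pai xxm
Final line count: 14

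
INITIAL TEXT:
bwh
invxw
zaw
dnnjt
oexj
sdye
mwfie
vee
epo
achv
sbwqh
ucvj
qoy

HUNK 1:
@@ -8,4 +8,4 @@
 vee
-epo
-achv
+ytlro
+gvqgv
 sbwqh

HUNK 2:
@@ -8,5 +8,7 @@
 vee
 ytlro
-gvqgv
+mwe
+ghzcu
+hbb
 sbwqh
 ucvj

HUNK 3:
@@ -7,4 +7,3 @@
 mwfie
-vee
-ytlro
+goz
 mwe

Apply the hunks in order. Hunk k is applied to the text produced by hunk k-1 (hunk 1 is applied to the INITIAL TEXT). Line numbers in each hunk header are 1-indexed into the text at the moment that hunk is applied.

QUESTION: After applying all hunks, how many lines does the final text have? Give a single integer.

Hunk 1: at line 8 remove [epo,achv] add [ytlro,gvqgv] -> 13 lines: bwh invxw zaw dnnjt oexj sdye mwfie vee ytlro gvqgv sbwqh ucvj qoy
Hunk 2: at line 8 remove [gvqgv] add [mwe,ghzcu,hbb] -> 15 lines: bwh invxw zaw dnnjt oexj sdye mwfie vee ytlro mwe ghzcu hbb sbwqh ucvj qoy
Hunk 3: at line 7 remove [vee,ytlro] add [goz] -> 14 lines: bwh invxw zaw dnnjt oexj sdye mwfie goz mwe ghzcu hbb sbwqh ucvj qoy
Final line count: 14

Answer: 14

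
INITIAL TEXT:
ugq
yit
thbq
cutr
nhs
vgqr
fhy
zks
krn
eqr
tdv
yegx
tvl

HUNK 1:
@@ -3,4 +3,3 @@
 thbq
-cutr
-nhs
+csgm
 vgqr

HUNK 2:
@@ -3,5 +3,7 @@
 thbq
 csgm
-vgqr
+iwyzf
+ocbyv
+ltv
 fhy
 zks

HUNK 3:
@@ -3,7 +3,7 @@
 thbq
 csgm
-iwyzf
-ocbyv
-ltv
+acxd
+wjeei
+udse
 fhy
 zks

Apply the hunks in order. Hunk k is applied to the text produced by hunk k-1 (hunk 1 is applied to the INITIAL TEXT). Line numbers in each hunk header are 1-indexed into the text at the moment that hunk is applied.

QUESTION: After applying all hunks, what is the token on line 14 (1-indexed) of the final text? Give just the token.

Answer: tvl

Derivation:
Hunk 1: at line 3 remove [cutr,nhs] add [csgm] -> 12 lines: ugq yit thbq csgm vgqr fhy zks krn eqr tdv yegx tvl
Hunk 2: at line 3 remove [vgqr] add [iwyzf,ocbyv,ltv] -> 14 lines: ugq yit thbq csgm iwyzf ocbyv ltv fhy zks krn eqr tdv yegx tvl
Hunk 3: at line 3 remove [iwyzf,ocbyv,ltv] add [acxd,wjeei,udse] -> 14 lines: ugq yit thbq csgm acxd wjeei udse fhy zks krn eqr tdv yegx tvl
Final line 14: tvl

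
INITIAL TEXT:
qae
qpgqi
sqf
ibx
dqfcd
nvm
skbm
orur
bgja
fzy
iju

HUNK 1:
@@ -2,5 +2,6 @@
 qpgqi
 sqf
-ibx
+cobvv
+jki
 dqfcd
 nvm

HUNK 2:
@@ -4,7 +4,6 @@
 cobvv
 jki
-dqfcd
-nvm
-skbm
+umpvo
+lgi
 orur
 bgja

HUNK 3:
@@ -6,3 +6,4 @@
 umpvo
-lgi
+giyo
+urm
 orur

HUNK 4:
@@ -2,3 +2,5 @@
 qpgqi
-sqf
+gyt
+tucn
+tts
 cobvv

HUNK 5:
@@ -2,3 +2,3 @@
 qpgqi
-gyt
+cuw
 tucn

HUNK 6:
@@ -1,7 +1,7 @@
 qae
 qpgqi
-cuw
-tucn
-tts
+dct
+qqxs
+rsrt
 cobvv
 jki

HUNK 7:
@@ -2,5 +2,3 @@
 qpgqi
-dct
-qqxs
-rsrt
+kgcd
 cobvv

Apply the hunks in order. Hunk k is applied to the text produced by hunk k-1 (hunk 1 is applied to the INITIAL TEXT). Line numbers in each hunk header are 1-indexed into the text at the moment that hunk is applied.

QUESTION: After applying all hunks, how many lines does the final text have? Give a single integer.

Hunk 1: at line 2 remove [ibx] add [cobvv,jki] -> 12 lines: qae qpgqi sqf cobvv jki dqfcd nvm skbm orur bgja fzy iju
Hunk 2: at line 4 remove [dqfcd,nvm,skbm] add [umpvo,lgi] -> 11 lines: qae qpgqi sqf cobvv jki umpvo lgi orur bgja fzy iju
Hunk 3: at line 6 remove [lgi] add [giyo,urm] -> 12 lines: qae qpgqi sqf cobvv jki umpvo giyo urm orur bgja fzy iju
Hunk 4: at line 2 remove [sqf] add [gyt,tucn,tts] -> 14 lines: qae qpgqi gyt tucn tts cobvv jki umpvo giyo urm orur bgja fzy iju
Hunk 5: at line 2 remove [gyt] add [cuw] -> 14 lines: qae qpgqi cuw tucn tts cobvv jki umpvo giyo urm orur bgja fzy iju
Hunk 6: at line 1 remove [cuw,tucn,tts] add [dct,qqxs,rsrt] -> 14 lines: qae qpgqi dct qqxs rsrt cobvv jki umpvo giyo urm orur bgja fzy iju
Hunk 7: at line 2 remove [dct,qqxs,rsrt] add [kgcd] -> 12 lines: qae qpgqi kgcd cobvv jki umpvo giyo urm orur bgja fzy iju
Final line count: 12

Answer: 12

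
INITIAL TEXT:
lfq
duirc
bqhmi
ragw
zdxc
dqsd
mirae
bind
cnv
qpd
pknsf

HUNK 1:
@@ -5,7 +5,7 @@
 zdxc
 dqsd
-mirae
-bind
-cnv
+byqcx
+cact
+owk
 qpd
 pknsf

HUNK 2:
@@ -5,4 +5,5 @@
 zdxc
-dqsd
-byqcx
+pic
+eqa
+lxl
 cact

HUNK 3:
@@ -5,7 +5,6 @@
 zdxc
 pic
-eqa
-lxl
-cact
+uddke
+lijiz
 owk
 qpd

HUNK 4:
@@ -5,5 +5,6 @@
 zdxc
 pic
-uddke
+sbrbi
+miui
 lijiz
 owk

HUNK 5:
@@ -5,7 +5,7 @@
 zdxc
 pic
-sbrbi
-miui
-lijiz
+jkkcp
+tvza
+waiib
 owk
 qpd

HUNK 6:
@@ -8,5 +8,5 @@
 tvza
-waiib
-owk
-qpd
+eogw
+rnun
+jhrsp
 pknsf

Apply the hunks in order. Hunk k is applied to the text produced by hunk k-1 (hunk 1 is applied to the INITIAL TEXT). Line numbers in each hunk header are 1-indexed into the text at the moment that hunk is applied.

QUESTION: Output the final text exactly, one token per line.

Answer: lfq
duirc
bqhmi
ragw
zdxc
pic
jkkcp
tvza
eogw
rnun
jhrsp
pknsf

Derivation:
Hunk 1: at line 5 remove [mirae,bind,cnv] add [byqcx,cact,owk] -> 11 lines: lfq duirc bqhmi ragw zdxc dqsd byqcx cact owk qpd pknsf
Hunk 2: at line 5 remove [dqsd,byqcx] add [pic,eqa,lxl] -> 12 lines: lfq duirc bqhmi ragw zdxc pic eqa lxl cact owk qpd pknsf
Hunk 3: at line 5 remove [eqa,lxl,cact] add [uddke,lijiz] -> 11 lines: lfq duirc bqhmi ragw zdxc pic uddke lijiz owk qpd pknsf
Hunk 4: at line 5 remove [uddke] add [sbrbi,miui] -> 12 lines: lfq duirc bqhmi ragw zdxc pic sbrbi miui lijiz owk qpd pknsf
Hunk 5: at line 5 remove [sbrbi,miui,lijiz] add [jkkcp,tvza,waiib] -> 12 lines: lfq duirc bqhmi ragw zdxc pic jkkcp tvza waiib owk qpd pknsf
Hunk 6: at line 8 remove [waiib,owk,qpd] add [eogw,rnun,jhrsp] -> 12 lines: lfq duirc bqhmi ragw zdxc pic jkkcp tvza eogw rnun jhrsp pknsf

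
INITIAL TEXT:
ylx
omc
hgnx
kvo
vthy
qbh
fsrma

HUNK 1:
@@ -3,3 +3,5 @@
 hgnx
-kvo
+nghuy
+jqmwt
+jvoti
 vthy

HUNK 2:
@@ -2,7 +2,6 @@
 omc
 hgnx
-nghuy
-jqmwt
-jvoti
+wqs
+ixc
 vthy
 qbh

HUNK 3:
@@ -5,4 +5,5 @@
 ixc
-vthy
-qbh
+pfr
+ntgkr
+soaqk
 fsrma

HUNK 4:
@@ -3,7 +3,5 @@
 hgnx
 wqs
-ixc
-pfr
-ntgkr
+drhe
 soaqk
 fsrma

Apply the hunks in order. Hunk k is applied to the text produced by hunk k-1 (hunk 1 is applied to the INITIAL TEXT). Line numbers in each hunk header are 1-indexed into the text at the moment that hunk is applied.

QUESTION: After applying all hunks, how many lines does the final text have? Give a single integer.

Hunk 1: at line 3 remove [kvo] add [nghuy,jqmwt,jvoti] -> 9 lines: ylx omc hgnx nghuy jqmwt jvoti vthy qbh fsrma
Hunk 2: at line 2 remove [nghuy,jqmwt,jvoti] add [wqs,ixc] -> 8 lines: ylx omc hgnx wqs ixc vthy qbh fsrma
Hunk 3: at line 5 remove [vthy,qbh] add [pfr,ntgkr,soaqk] -> 9 lines: ylx omc hgnx wqs ixc pfr ntgkr soaqk fsrma
Hunk 4: at line 3 remove [ixc,pfr,ntgkr] add [drhe] -> 7 lines: ylx omc hgnx wqs drhe soaqk fsrma
Final line count: 7

Answer: 7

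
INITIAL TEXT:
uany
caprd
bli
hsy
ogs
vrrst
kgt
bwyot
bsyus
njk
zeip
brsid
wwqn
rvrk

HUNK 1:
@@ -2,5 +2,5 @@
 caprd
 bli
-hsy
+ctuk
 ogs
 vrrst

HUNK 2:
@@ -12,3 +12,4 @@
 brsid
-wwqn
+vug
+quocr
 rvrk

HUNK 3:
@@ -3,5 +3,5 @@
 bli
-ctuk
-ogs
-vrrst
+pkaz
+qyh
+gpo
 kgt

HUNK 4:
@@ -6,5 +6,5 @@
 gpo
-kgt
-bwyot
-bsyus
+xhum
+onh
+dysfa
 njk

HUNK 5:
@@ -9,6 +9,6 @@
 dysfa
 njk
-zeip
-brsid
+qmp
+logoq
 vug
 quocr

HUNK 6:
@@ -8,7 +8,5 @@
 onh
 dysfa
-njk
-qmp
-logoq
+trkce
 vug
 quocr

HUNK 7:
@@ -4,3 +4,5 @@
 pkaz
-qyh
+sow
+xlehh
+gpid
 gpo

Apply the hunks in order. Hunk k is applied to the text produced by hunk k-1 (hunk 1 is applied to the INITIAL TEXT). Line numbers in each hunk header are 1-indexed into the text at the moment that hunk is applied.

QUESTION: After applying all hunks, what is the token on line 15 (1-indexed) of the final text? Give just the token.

Answer: rvrk

Derivation:
Hunk 1: at line 2 remove [hsy] add [ctuk] -> 14 lines: uany caprd bli ctuk ogs vrrst kgt bwyot bsyus njk zeip brsid wwqn rvrk
Hunk 2: at line 12 remove [wwqn] add [vug,quocr] -> 15 lines: uany caprd bli ctuk ogs vrrst kgt bwyot bsyus njk zeip brsid vug quocr rvrk
Hunk 3: at line 3 remove [ctuk,ogs,vrrst] add [pkaz,qyh,gpo] -> 15 lines: uany caprd bli pkaz qyh gpo kgt bwyot bsyus njk zeip brsid vug quocr rvrk
Hunk 4: at line 6 remove [kgt,bwyot,bsyus] add [xhum,onh,dysfa] -> 15 lines: uany caprd bli pkaz qyh gpo xhum onh dysfa njk zeip brsid vug quocr rvrk
Hunk 5: at line 9 remove [zeip,brsid] add [qmp,logoq] -> 15 lines: uany caprd bli pkaz qyh gpo xhum onh dysfa njk qmp logoq vug quocr rvrk
Hunk 6: at line 8 remove [njk,qmp,logoq] add [trkce] -> 13 lines: uany caprd bli pkaz qyh gpo xhum onh dysfa trkce vug quocr rvrk
Hunk 7: at line 4 remove [qyh] add [sow,xlehh,gpid] -> 15 lines: uany caprd bli pkaz sow xlehh gpid gpo xhum onh dysfa trkce vug quocr rvrk
Final line 15: rvrk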